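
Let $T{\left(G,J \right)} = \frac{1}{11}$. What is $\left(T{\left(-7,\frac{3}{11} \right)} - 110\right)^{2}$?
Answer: $\frac{1461681}{121} \approx 12080.0$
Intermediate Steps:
$T{\left(G,J \right)} = \frac{1}{11}$
$\left(T{\left(-7,\frac{3}{11} \right)} - 110\right)^{2} = \left(\frac{1}{11} - 110\right)^{2} = \left(- \frac{1209}{11}\right)^{2} = \frac{1461681}{121}$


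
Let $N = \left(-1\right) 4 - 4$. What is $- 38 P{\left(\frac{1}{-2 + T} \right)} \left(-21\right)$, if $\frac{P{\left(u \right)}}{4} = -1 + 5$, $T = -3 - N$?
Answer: $12768$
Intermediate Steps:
$N = -8$ ($N = -4 - 4 = -8$)
$T = 5$ ($T = -3 - -8 = -3 + 8 = 5$)
$P{\left(u \right)} = 16$ ($P{\left(u \right)} = 4 \left(-1 + 5\right) = 4 \cdot 4 = 16$)
$- 38 P{\left(\frac{1}{-2 + T} \right)} \left(-21\right) = \left(-38\right) 16 \left(-21\right) = \left(-608\right) \left(-21\right) = 12768$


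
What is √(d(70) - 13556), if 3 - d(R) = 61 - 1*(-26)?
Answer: 2*I*√3410 ≈ 116.79*I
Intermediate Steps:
d(R) = -84 (d(R) = 3 - (61 - 1*(-26)) = 3 - (61 + 26) = 3 - 1*87 = 3 - 87 = -84)
√(d(70) - 13556) = √(-84 - 13556) = √(-13640) = 2*I*√3410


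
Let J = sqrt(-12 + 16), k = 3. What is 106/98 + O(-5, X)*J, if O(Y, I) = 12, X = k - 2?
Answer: 1229/49 ≈ 25.082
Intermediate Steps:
X = 1 (X = 3 - 2 = 1)
J = 2 (J = sqrt(4) = 2)
106/98 + O(-5, X)*J = 106/98 + 12*2 = 106*(1/98) + 24 = 53/49 + 24 = 1229/49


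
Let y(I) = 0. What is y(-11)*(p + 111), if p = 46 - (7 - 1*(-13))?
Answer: 0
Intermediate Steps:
p = 26 (p = 46 - (7 + 13) = 46 - 1*20 = 46 - 20 = 26)
y(-11)*(p + 111) = 0*(26 + 111) = 0*137 = 0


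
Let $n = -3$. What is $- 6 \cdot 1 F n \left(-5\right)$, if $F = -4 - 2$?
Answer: $540$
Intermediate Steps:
$F = -6$
$- 6 \cdot 1 F n \left(-5\right) = - 6 \cdot 1 \left(-6\right) \left(-3\right) \left(-5\right) = - 6 \left(\left(-6\right) \left(-3\right)\right) \left(-5\right) = \left(-6\right) 18 \left(-5\right) = \left(-108\right) \left(-5\right) = 540$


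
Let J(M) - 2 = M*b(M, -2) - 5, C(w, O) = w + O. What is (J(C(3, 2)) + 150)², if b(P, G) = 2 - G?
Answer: 27889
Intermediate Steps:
C(w, O) = O + w
J(M) = -3 + 4*M (J(M) = 2 + (M*(2 - 1*(-2)) - 5) = 2 + (M*(2 + 2) - 5) = 2 + (M*4 - 5) = 2 + (4*M - 5) = 2 + (-5 + 4*M) = -3 + 4*M)
(J(C(3, 2)) + 150)² = ((-3 + 4*(2 + 3)) + 150)² = ((-3 + 4*5) + 150)² = ((-3 + 20) + 150)² = (17 + 150)² = 167² = 27889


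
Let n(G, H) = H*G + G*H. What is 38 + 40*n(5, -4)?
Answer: -1562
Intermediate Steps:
n(G, H) = 2*G*H (n(G, H) = G*H + G*H = 2*G*H)
38 + 40*n(5, -4) = 38 + 40*(2*5*(-4)) = 38 + 40*(-40) = 38 - 1600 = -1562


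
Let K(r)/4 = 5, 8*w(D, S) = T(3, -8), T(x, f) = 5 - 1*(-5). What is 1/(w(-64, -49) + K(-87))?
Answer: 4/85 ≈ 0.047059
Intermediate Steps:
T(x, f) = 10 (T(x, f) = 5 + 5 = 10)
w(D, S) = 5/4 (w(D, S) = (⅛)*10 = 5/4)
K(r) = 20 (K(r) = 4*5 = 20)
1/(w(-64, -49) + K(-87)) = 1/(5/4 + 20) = 1/(85/4) = 4/85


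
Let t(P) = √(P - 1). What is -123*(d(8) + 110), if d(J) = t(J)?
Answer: -13530 - 123*√7 ≈ -13855.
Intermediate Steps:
t(P) = √(-1 + P)
d(J) = √(-1 + J)
-123*(d(8) + 110) = -123*(√(-1 + 8) + 110) = -123*(√7 + 110) = -123*(110 + √7) = -13530 - 123*√7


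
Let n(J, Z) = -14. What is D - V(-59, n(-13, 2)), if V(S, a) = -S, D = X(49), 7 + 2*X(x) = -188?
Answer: -313/2 ≈ -156.50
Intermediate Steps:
X(x) = -195/2 (X(x) = -7/2 + (1/2)*(-188) = -7/2 - 94 = -195/2)
D = -195/2 ≈ -97.500
D - V(-59, n(-13, 2)) = -195/2 - (-1)*(-59) = -195/2 - 1*59 = -195/2 - 59 = -313/2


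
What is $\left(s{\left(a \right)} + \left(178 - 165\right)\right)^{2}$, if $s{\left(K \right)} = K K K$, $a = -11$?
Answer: $1737124$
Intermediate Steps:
$s{\left(K \right)} = K^{3}$ ($s{\left(K \right)} = K^{2} K = K^{3}$)
$\left(s{\left(a \right)} + \left(178 - 165\right)\right)^{2} = \left(\left(-11\right)^{3} + \left(178 - 165\right)\right)^{2} = \left(-1331 + 13\right)^{2} = \left(-1318\right)^{2} = 1737124$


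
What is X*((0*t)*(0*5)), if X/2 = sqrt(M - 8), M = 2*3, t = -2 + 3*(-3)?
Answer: 0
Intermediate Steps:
t = -11 (t = -2 - 9 = -11)
M = 6
X = 2*I*sqrt(2) (X = 2*sqrt(6 - 8) = 2*sqrt(-2) = 2*(I*sqrt(2)) = 2*I*sqrt(2) ≈ 2.8284*I)
X*((0*t)*(0*5)) = (2*I*sqrt(2))*((0*(-11))*(0*5)) = (2*I*sqrt(2))*(0*0) = (2*I*sqrt(2))*0 = 0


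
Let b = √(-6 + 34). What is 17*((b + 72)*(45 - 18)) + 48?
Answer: 33096 + 918*√7 ≈ 35525.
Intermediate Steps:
b = 2*√7 (b = √28 = 2*√7 ≈ 5.2915)
17*((b + 72)*(45 - 18)) + 48 = 17*((2*√7 + 72)*(45 - 18)) + 48 = 17*((72 + 2*√7)*27) + 48 = 17*(1944 + 54*√7) + 48 = (33048 + 918*√7) + 48 = 33096 + 918*√7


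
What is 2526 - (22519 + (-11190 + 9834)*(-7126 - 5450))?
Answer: -17073049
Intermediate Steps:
2526 - (22519 + (-11190 + 9834)*(-7126 - 5450)) = 2526 - (22519 - 1356*(-12576)) = 2526 - (22519 + 17053056) = 2526 - 1*17075575 = 2526 - 17075575 = -17073049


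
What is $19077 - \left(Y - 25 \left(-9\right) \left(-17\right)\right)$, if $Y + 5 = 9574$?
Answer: $13333$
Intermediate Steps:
$Y = 9569$ ($Y = -5 + 9574 = 9569$)
$19077 - \left(Y - 25 \left(-9\right) \left(-17\right)\right) = 19077 - \left(9569 - 25 \left(-9\right) \left(-17\right)\right) = 19077 - 5744 = 13333$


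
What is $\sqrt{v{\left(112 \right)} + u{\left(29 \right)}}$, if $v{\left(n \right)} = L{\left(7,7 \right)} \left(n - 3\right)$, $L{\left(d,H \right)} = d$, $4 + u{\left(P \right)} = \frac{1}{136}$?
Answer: $\frac{5 \sqrt{140386}}{68} \approx 27.55$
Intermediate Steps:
$u{\left(P \right)} = - \frac{543}{136}$ ($u{\left(P \right)} = -4 + \frac{1}{136} = - \frac{543}{136}$)
$v{\left(n \right)} = -21 + 7 n$ ($v{\left(n \right)} = 7 \left(n - 3\right) = 7 \left(-3 + n\right) = -21 + 7 n$)
$\sqrt{v{\left(112 \right)} + u{\left(29 \right)}} = \sqrt{\left(-21 + 7 \cdot 112\right) - \frac{543}{136}} = \sqrt{\left(-21 + 784\right) - \frac{543}{136}} = \sqrt{763 - \frac{543}{136}} = \sqrt{\frac{103225}{136}} = \frac{5 \sqrt{140386}}{68}$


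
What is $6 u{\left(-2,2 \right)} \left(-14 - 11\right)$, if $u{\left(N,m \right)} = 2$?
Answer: $-300$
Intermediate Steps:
$6 u{\left(-2,2 \right)} \left(-14 - 11\right) = 6 \cdot 2 \left(-14 - 11\right) = 12 \left(-14 - 11\right) = 12 \left(-25\right) = -300$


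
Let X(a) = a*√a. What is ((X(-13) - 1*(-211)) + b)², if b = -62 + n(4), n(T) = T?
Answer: 21212 - 3978*I*√13 ≈ 21212.0 - 14343.0*I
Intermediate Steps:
X(a) = a^(3/2)
b = -58 (b = -62 + 4 = -58)
((X(-13) - 1*(-211)) + b)² = (((-13)^(3/2) - 1*(-211)) - 58)² = ((-13*I*√13 + 211) - 58)² = ((211 - 13*I*√13) - 58)² = (153 - 13*I*√13)²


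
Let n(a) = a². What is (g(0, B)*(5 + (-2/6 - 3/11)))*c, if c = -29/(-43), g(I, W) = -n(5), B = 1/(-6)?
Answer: -105125/1419 ≈ -74.084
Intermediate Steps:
B = -⅙ ≈ -0.16667
g(I, W) = -25 (g(I, W) = -1*5² = -1*25 = -25)
c = 29/43 (c = -29*(-1/43) = 29/43 ≈ 0.67442)
(g(0, B)*(5 + (-2/6 - 3/11)))*c = -25*(5 + (-2/6 - 3/11))*(29/43) = -25*(5 + (-2*⅙ - 3*1/11))*(29/43) = -25*(5 + (-⅓ - 3/11))*(29/43) = -25*(5 - 20/33)*(29/43) = -25*145/33*(29/43) = -3625/33*29/43 = -105125/1419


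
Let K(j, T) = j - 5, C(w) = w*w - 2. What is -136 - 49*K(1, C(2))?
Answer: 60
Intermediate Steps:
C(w) = -2 + w² (C(w) = w² - 2 = -2 + w²)
K(j, T) = -5 + j
-136 - 49*K(1, C(2)) = -136 - 49*(-5 + 1) = -136 - 49*(-4) = -136 + 196 = 60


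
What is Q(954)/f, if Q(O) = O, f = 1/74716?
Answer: 71279064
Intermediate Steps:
f = 1/74716 ≈ 1.3384e-5
Q(954)/f = 954/(1/74716) = 954*74716 = 71279064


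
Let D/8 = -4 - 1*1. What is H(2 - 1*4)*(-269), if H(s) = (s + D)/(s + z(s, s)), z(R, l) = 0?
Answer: -5649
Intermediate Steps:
D = -40 (D = 8*(-4 - 1*1) = 8*(-4 - 1) = 8*(-5) = -40)
H(s) = (-40 + s)/s (H(s) = (s - 40)/(s + 0) = (-40 + s)/s)
H(2 - 1*4)*(-269) = ((-40 + (2 - 1*4))/(2 - 1*4))*(-269) = ((-40 + (2 - 4))/(2 - 4))*(-269) = ((-40 - 2)/(-2))*(-269) = -1/2*(-42)*(-269) = 21*(-269) = -5649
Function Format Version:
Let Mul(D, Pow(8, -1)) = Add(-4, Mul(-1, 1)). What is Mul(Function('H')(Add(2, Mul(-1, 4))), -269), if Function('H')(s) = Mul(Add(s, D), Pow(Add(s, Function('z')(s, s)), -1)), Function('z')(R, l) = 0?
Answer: -5649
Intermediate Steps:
D = -40 (D = Mul(8, Add(-4, Mul(-1, 1))) = Mul(8, Add(-4, -1)) = Mul(8, -5) = -40)
Function('H')(s) = Mul(Pow(s, -1), Add(-40, s)) (Function('H')(s) = Mul(Add(s, -40), Pow(Add(s, 0), -1)) = Mul(Add(-40, s), Pow(s, -1)) = Mul(Pow(s, -1), Add(-40, s)))
Mul(Function('H')(Add(2, Mul(-1, 4))), -269) = Mul(Mul(Pow(Add(2, Mul(-1, 4)), -1), Add(-40, Add(2, Mul(-1, 4)))), -269) = Mul(Mul(Pow(Add(2, -4), -1), Add(-40, Add(2, -4))), -269) = Mul(Mul(Pow(-2, -1), Add(-40, -2)), -269) = Mul(Mul(Rational(-1, 2), -42), -269) = Mul(21, -269) = -5649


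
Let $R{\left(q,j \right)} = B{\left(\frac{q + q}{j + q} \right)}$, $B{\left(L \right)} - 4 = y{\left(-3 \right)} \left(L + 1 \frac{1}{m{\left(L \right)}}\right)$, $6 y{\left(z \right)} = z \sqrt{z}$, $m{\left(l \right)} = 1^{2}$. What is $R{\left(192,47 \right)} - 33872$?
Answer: $-33868 - \frac{623 i \sqrt{3}}{478} \approx -33868.0 - 2.2575 i$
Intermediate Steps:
$m{\left(l \right)} = 1$
$y{\left(z \right)} = \frac{z^{\frac{3}{2}}}{6}$ ($y{\left(z \right)} = \frac{z \sqrt{z}}{6} = \frac{z^{\frac{3}{2}}}{6}$)
$B{\left(L \right)} = 4 - \frac{i \sqrt{3} \left(1 + L\right)}{2}$ ($B{\left(L \right)} = 4 + \frac{\left(-3\right)^{\frac{3}{2}}}{6} \left(L + 1 \cdot 1^{-1}\right) = 4 + \frac{\left(-3\right) i \sqrt{3}}{6} \left(L + 1 \cdot 1\right) = 4 + - \frac{i \sqrt{3}}{2} \left(L + 1\right) = 4 + - \frac{i \sqrt{3}}{2} \left(1 + L\right) = 4 - \frac{i \sqrt{3} \left(1 + L\right)}{2}$)
$R{\left(q,j \right)} = 4 - \frac{i \sqrt{3}}{2} - \frac{i q \sqrt{3}}{j + q}$ ($R{\left(q,j \right)} = 4 - \frac{i \sqrt{3}}{2} - \frac{i \frac{q + q}{j + q} \sqrt{3}}{2} = 4 - \frac{i \sqrt{3}}{2} - \frac{i \frac{2 q}{j + q} \sqrt{3}}{2} = 4 - \frac{i \sqrt{3}}{2} - \frac{i q \sqrt{3}}{j + q}$)
$R{\left(192,47 \right)} - 33872 = \frac{\frac{\left(8 - i \sqrt{3}\right) \left(47 + 192\right)}{2} - i 192 \sqrt{3}}{47 + 192} - 33872 = \frac{\frac{1}{2} \left(8 - i \sqrt{3}\right) 239 - 192 i \sqrt{3}}{239} - 33872 = \frac{\left(956 - \frac{239 i \sqrt{3}}{2}\right) - 192 i \sqrt{3}}{239} - 33872 = \frac{956 - \frac{623 i \sqrt{3}}{2}}{239} - 33872 = \left(4 - \frac{623 i \sqrt{3}}{478}\right) - 33872 = -33868 - \frac{623 i \sqrt{3}}{478}$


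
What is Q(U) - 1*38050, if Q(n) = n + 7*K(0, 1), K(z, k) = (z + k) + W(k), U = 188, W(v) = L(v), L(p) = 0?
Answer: -37855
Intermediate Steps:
W(v) = 0
K(z, k) = k + z (K(z, k) = (z + k) + 0 = (k + z) + 0 = k + z)
Q(n) = 7 + n (Q(n) = n + 7*(1 + 0) = n + 7*1 = n + 7 = 7 + n)
Q(U) - 1*38050 = (7 + 188) - 1*38050 = 195 - 38050 = -37855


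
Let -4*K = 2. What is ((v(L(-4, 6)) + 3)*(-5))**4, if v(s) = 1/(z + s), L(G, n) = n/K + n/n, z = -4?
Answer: 3748096/81 ≈ 46273.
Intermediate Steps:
K = -1/2 (K = -1/4*2 = -1/2 ≈ -0.50000)
L(G, n) = 1 - 2*n (L(G, n) = n/(-1/2) + n/n = n*(-2) + 1 = -2*n + 1 = 1 - 2*n)
v(s) = 1/(-4 + s)
((v(L(-4, 6)) + 3)*(-5))**4 = ((1/(-4 + (1 - 2*6)) + 3)*(-5))**4 = ((1/(-4 + (1 - 12)) + 3)*(-5))**4 = ((1/(-4 - 11) + 3)*(-5))**4 = ((1/(-15) + 3)*(-5))**4 = ((-1/15 + 3)*(-5))**4 = ((44/15)*(-5))**4 = (-44/3)**4 = 3748096/81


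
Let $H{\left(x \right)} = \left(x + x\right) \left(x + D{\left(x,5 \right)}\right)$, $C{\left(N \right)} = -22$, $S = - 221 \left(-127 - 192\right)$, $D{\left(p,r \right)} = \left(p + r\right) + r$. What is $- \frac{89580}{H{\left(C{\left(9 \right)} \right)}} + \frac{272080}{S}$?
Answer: $- \frac{7898755}{140998} \approx -56.02$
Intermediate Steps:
$D{\left(p,r \right)} = p + 2 r$
$S = 70499$ ($S = \left(-221\right) \left(-319\right) = 70499$)
$H{\left(x \right)} = 2 x \left(10 + 2 x\right)$ ($H{\left(x \right)} = \left(x + x\right) \left(x + \left(x + 2 \cdot 5\right)\right) = 2 x \left(x + \left(x + 10\right)\right) = 2 x \left(x + \left(10 + x\right)\right) = 2 x \left(10 + 2 x\right)$)
$- \frac{89580}{H{\left(C{\left(9 \right)} \right)}} + \frac{272080}{S} = - \frac{89580}{4 \left(-22\right) \left(5 - 22\right)} + \frac{272080}{70499} = - \frac{89580}{4 \left(-22\right) \left(-17\right)} + 272080 \cdot \frac{1}{70499} = - \frac{89580}{1496} + \frac{272080}{70499} = \left(-89580\right) \frac{1}{1496} + \frac{272080}{70499} = - \frac{22395}{374} + \frac{272080}{70499} = - \frac{7898755}{140998}$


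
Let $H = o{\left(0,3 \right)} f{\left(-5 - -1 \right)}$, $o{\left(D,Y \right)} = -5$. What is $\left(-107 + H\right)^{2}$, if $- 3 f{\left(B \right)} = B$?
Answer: $\frac{116281}{9} \approx 12920.0$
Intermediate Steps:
$f{\left(B \right)} = - \frac{B}{3}$
$H = - \frac{20}{3}$ ($H = - 5 \left(- \frac{-5 - -1}{3}\right) = - 5 \left(- \frac{-5 + 1}{3}\right) = - 5 \left(\left(- \frac{1}{3}\right) \left(-4\right)\right) = \left(-5\right) \frac{4}{3} = - \frac{20}{3} \approx -6.6667$)
$\left(-107 + H\right)^{2} = \left(-107 - \frac{20}{3}\right)^{2} = \left(- \frac{341}{3}\right)^{2} = \frac{116281}{9}$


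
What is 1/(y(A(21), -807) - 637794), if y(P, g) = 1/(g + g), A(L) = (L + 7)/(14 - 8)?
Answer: -1614/1029399517 ≈ -1.5679e-6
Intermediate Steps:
A(L) = 7/6 + L/6 (A(L) = (7 + L)/6 = (7 + L)*(1/6) = 7/6 + L/6)
y(P, g) = 1/(2*g)
1/(y(A(21), -807) - 637794) = 1/((1/2)/(-807) - 637794) = 1/((1/2)*(-1/807) - 637794) = 1/(-1/1614 - 637794) = 1/(-1029399517/1614) = -1614/1029399517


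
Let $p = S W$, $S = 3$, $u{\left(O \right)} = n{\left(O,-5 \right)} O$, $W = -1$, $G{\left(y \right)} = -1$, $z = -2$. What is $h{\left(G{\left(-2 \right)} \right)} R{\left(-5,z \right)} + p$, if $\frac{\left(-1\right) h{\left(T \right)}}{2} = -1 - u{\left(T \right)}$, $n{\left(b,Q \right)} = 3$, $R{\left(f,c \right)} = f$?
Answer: $17$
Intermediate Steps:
$u{\left(O \right)} = 3 O$
$h{\left(T \right)} = 2 + 6 T$ ($h{\left(T \right)} = - 2 \left(-1 - 3 T\right) = 2 + 6 T$)
$p = -3$ ($p = 3 \left(-1\right) = -3$)
$h{\left(G{\left(-2 \right)} \right)} R{\left(-5,z \right)} + p = \left(2 + 6 \left(-1\right)\right) \left(-5\right) - 3 = \left(2 - 6\right) \left(-5\right) - 3 = \left(-4\right) \left(-5\right) - 3 = 20 - 3 = 17$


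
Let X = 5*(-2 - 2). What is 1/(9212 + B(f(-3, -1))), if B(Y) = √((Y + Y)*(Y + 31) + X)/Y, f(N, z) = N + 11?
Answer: 147392/1357774953 - 4*√151/1357774953 ≈ 0.00010852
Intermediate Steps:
f(N, z) = 11 + N
X = -20 (X = 5*(-4) = -20)
B(Y) = √(-20 + 2*Y*(31 + Y))/Y (B(Y) = √((Y + Y)*(Y + 31) - 20)/Y = √((2*Y)*(31 + Y) - 20)/Y = √(2*Y*(31 + Y) - 20)/Y = √(-20 + 2*Y*(31 + Y))/Y)
1/(9212 + B(f(-3, -1))) = 1/(9212 + √(-20 + 2*(11 - 3)² + 62*(11 - 3))/(11 - 3)) = 1/(9212 + √(-20 + 2*8² + 62*8)/8) = 1/(9212 + √(-20 + 2*64 + 496)/8) = 1/(9212 + √(-20 + 128 + 496)/8) = 1/(9212 + √604/8) = 1/(9212 + (2*√151)/8) = 1/(9212 + √151/4)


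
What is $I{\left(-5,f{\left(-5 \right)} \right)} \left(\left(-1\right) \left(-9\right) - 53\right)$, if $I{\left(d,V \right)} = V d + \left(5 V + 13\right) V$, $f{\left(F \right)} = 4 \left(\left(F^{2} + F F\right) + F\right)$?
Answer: $-7191360$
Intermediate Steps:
$f{\left(F \right)} = 4 F + 8 F^{2}$ ($f{\left(F \right)} = 4 \left(\left(F^{2} + F^{2}\right) + F\right) = 4 \left(2 F^{2} + F\right) = 4 \left(F + 2 F^{2}\right) = 4 F + 8 F^{2}$)
$I{\left(d,V \right)} = V d + V \left(13 + 5 V\right)$ ($I{\left(d,V \right)} = V d + \left(13 + 5 V\right) V = V d + V \left(13 + 5 V\right)$)
$I{\left(-5,f{\left(-5 \right)} \right)} \left(\left(-1\right) \left(-9\right) - 53\right) = 4 \left(-5\right) \left(1 + 2 \left(-5\right)\right) \left(13 - 5 + 5 \cdot 4 \left(-5\right) \left(1 + 2 \left(-5\right)\right)\right) \left(\left(-1\right) \left(-9\right) - 53\right) = 4 \left(-5\right) \left(1 - 10\right) \left(13 - 5 + 5 \cdot 4 \left(-5\right) \left(1 - 10\right)\right) \left(9 - 53\right) = 4 \left(-5\right) \left(-9\right) \left(13 - 5 + 5 \cdot 4 \left(-5\right) \left(-9\right)\right) \left(-44\right) = 180 \left(13 - 5 + 5 \cdot 180\right) \left(-44\right) = 180 \left(13 - 5 + 900\right) \left(-44\right) = 180 \cdot 908 \left(-44\right) = 163440 \left(-44\right) = -7191360$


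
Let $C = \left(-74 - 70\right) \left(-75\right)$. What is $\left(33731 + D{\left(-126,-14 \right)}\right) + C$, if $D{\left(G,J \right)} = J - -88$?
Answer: $44605$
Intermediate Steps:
$D{\left(G,J \right)} = 88 + J$ ($D{\left(G,J \right)} = J + 88 = 88 + J$)
$C = 10800$ ($C = \left(-144\right) \left(-75\right) = 10800$)
$\left(33731 + D{\left(-126,-14 \right)}\right) + C = \left(33731 + \left(88 - 14\right)\right) + 10800 = \left(33731 + 74\right) + 10800 = 33805 + 10800 = 44605$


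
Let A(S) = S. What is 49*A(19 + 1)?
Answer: 980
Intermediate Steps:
49*A(19 + 1) = 49*(19 + 1) = 49*20 = 980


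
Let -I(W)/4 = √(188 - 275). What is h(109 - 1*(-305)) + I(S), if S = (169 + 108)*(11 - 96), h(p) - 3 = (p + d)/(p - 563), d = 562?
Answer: -529/149 - 4*I*√87 ≈ -3.5503 - 37.31*I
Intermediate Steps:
h(p) = 3 + (562 + p)/(-563 + p) (h(p) = 3 + (p + 562)/(p - 563) = 3 + (562 + p)/(-563 + p))
S = -23545 (S = 277*(-85) = -23545)
I(W) = -4*I*√87 (I(W) = -4*√(188 - 275) = -4*I*√87)
h(109 - 1*(-305)) + I(S) = (-1127 + 4*(109 - 1*(-305)))/(-563 + (109 - 1*(-305))) - 4*I*√87 = (-1127 + 4*(109 + 305))/(-563 + (109 + 305)) - 4*I*√87 = (-1127 + 4*414)/(-563 + 414) - 4*I*√87 = (-1127 + 1656)/(-149) - 4*I*√87 = -1/149*529 - 4*I*√87 = -529/149 - 4*I*√87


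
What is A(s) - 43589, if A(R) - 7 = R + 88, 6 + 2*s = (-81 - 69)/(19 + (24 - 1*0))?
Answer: -1870446/43 ≈ -43499.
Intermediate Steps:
s = -204/43 (s = -3 + ((-81 - 69)/(19 + (24 - 1*0)))/2 = -3 + (-150/(19 + (24 + 0)))/2 = -3 + (-150/(19 + 24))/2 = -3 + (-150/43)/2 = -3 + (-150*1/43)/2 = -3 + (½)*(-150/43) = -3 - 75/43 = -204/43 ≈ -4.7442)
A(R) = 95 + R (A(R) = 7 + (R + 88) = 7 + (88 + R) = 95 + R)
A(s) - 43589 = (95 - 204/43) - 43589 = 3881/43 - 43589 = -1870446/43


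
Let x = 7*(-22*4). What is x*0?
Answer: 0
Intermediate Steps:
x = -616 (x = 7*(-88) = -616)
x*0 = -616*0 = 0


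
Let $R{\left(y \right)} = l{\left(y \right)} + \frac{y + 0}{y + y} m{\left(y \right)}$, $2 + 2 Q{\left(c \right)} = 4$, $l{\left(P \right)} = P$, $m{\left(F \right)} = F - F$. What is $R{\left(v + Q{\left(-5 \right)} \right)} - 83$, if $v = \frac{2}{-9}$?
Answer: $- \frac{740}{9} \approx -82.222$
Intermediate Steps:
$m{\left(F \right)} = 0$
$Q{\left(c \right)} = 1$ ($Q{\left(c \right)} = -1 + \frac{1}{2} \cdot 4 = -1 + 2 = 1$)
$v = - \frac{2}{9}$ ($v = 2 \left(- \frac{1}{9}\right) = - \frac{2}{9} \approx -0.22222$)
$R{\left(y \right)} = y$ ($R{\left(y \right)} = y + \frac{y + 0}{y + y} 0 = y + \frac{y}{2 y} 0 = y + y \frac{1}{2 y} 0 = y + \frac{1}{2} \cdot 0 = y + 0 = y$)
$R{\left(v + Q{\left(-5 \right)} \right)} - 83 = \left(- \frac{2}{9} + 1\right) - 83 = \frac{7}{9} - 83 = - \frac{740}{9}$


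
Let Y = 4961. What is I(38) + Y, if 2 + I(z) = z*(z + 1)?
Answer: 6441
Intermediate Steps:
I(z) = -2 + z*(1 + z) (I(z) = -2 + z*(z + 1) = -2 + z*(1 + z))
I(38) + Y = (-2 + 38 + 38²) + 4961 = (-2 + 38 + 1444) + 4961 = 1480 + 4961 = 6441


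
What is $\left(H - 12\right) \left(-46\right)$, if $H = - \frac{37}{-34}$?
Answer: $\frac{8533}{17} \approx 501.94$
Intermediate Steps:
$H = \frac{37}{34}$ ($H = \left(-37\right) \left(- \frac{1}{34}\right) = \frac{37}{34} \approx 1.0882$)
$\left(H - 12\right) \left(-46\right) = \left(\frac{37}{34} - 12\right) \left(-46\right) = \left(- \frac{371}{34}\right) \left(-46\right) = \frac{8533}{17}$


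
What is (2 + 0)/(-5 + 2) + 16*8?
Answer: 382/3 ≈ 127.33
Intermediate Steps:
(2 + 0)/(-5 + 2) + 16*8 = 2/(-3) + 128 = 2*(-⅓) + 128 = -⅔ + 128 = 382/3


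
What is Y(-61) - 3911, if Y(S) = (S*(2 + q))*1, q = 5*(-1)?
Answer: -3728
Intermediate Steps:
q = -5
Y(S) = -3*S (Y(S) = (S*(2 - 5))*1 = (S*(-3))*1 = -3*S*1 = -3*S)
Y(-61) - 3911 = -3*(-61) - 3911 = 183 - 3911 = -3728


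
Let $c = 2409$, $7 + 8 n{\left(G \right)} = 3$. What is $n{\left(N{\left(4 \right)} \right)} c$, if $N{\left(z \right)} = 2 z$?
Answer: $- \frac{2409}{2} \approx -1204.5$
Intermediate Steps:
$n{\left(G \right)} = - \frac{1}{2}$ ($n{\left(G \right)} = - \frac{7}{8} + \frac{1}{8} \cdot 3 = - \frac{7}{8} + \frac{3}{8} = - \frac{1}{2}$)
$n{\left(N{\left(4 \right)} \right)} c = \left(- \frac{1}{2}\right) 2409 = - \frac{2409}{2}$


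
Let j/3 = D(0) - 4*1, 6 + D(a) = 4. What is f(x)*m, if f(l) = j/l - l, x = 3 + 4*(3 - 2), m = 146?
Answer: -9782/7 ≈ -1397.4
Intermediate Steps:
D(a) = -2 (D(a) = -6 + 4 = -2)
j = -18 (j = 3*(-2 - 4*1) = 3*(-2 - 4) = 3*(-6) = -18)
x = 7 (x = 3 + 4*1 = 3 + 4 = 7)
f(l) = -l - 18/l (f(l) = -18/l - l = -l - 18/l)
f(x)*m = (-1*7 - 18/7)*146 = (-7 - 18*1/7)*146 = (-7 - 18/7)*146 = -67/7*146 = -9782/7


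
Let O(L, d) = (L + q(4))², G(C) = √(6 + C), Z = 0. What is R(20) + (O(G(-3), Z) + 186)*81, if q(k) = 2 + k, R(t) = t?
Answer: 18245 + 972*√3 ≈ 19929.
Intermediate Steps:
O(L, d) = (6 + L)² (O(L, d) = (L + (2 + 4))² = (L + 6)² = (6 + L)²)
R(20) + (O(G(-3), Z) + 186)*81 = 20 + ((6 + √(6 - 3))² + 186)*81 = 20 + ((6 + √3)² + 186)*81 = 20 + (186 + (6 + √3)²)*81 = 20 + (15066 + 81*(6 + √3)²) = 15086 + 81*(6 + √3)²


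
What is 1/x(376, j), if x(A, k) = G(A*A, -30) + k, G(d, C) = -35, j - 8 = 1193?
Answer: 1/1166 ≈ 0.00085763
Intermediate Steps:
j = 1201 (j = 8 + 1193 = 1201)
x(A, k) = -35 + k
1/x(376, j) = 1/(-35 + 1201) = 1/1166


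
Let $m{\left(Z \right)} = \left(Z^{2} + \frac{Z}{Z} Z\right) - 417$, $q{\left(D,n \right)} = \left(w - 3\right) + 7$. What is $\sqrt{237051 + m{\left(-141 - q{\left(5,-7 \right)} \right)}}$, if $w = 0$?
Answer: $\sqrt{257514} \approx 507.46$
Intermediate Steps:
$q{\left(D,n \right)} = 4$ ($q{\left(D,n \right)} = \left(0 - 3\right) + 7 = -3 + 7 = 4$)
$m{\left(Z \right)} = -417 + Z + Z^{2}$ ($m{\left(Z \right)} = \left(Z^{2} + 1 Z\right) - 417 = \left(Z^{2} + Z\right) - 417 = \left(Z + Z^{2}\right) - 417 = -417 + Z + Z^{2}$)
$\sqrt{237051 + m{\left(-141 - q{\left(5,-7 \right)} \right)}} = \sqrt{237051 - \left(562 - \left(-141 - 4\right)^{2}\right)} = \sqrt{237051 - \left(562 - 21025\right)} = \sqrt{237051 - -20463} = \sqrt{237051 + 20463} = \sqrt{257514}$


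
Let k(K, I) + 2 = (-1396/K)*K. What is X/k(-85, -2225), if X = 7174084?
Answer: -3587042/699 ≈ -5131.7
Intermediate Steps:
k(K, I) = -1398 (k(K, I) = -2 + (-1396/K)*K = -2 - 1396 = -1398)
X/k(-85, -2225) = 7174084/(-1398) = 7174084*(-1/1398) = -3587042/699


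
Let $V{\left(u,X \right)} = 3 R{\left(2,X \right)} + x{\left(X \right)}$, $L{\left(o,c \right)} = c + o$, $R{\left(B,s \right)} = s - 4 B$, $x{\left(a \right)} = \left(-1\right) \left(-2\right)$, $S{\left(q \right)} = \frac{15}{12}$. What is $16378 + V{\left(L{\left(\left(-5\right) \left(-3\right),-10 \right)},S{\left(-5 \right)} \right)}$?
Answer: $\frac{65439}{4} \approx 16360.0$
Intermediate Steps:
$S{\left(q \right)} = \frac{5}{4}$ ($S{\left(q \right)} = 15 \cdot \frac{1}{12} = \frac{5}{4}$)
$x{\left(a \right)} = 2$
$V{\left(u,X \right)} = -22 + 3 X$ ($V{\left(u,X \right)} = 3 \left(X - 8\right) + 2 = 3 \left(-8 + X\right) + 2 = \left(-24 + 3 X\right) + 2 = -22 + 3 X$)
$16378 + V{\left(L{\left(\left(-5\right) \left(-3\right),-10 \right)},S{\left(-5 \right)} \right)} = 16378 + \left(-22 + 3 \cdot \frac{5}{4}\right) = 16378 + \left(-22 + \frac{15}{4}\right) = 16378 - \frac{73}{4} = \frac{65439}{4}$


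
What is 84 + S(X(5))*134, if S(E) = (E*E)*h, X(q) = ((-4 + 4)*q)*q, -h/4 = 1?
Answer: 84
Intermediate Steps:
h = -4 (h = -4*1 = -4)
X(q) = 0 (X(q) = (0*q)*q = 0*q = 0)
S(E) = -4*E**2 (S(E) = (E*E)*(-4) = E**2*(-4) = -4*E**2)
84 + S(X(5))*134 = 84 - 4*0**2*134 = 84 - 4*0*134 = 84 + 0*134 = 84 + 0 = 84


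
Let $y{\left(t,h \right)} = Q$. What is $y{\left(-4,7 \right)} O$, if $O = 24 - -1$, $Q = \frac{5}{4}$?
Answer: $\frac{125}{4} \approx 31.25$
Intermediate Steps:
$Q = \frac{5}{4}$ ($Q = 5 \cdot \frac{1}{4} = \frac{5}{4} \approx 1.25$)
$y{\left(t,h \right)} = \frac{5}{4}$
$O = 25$ ($O = 24 + 1 = 25$)
$y{\left(-4,7 \right)} O = \frac{5}{4} \cdot 25 = \frac{125}{4}$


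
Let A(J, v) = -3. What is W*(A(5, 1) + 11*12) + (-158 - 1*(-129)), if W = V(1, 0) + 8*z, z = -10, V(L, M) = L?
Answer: -10220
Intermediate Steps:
W = -79 (W = 1 + 8*(-10) = 1 - 80 = -79)
W*(A(5, 1) + 11*12) + (-158 - 1*(-129)) = -79*(-3 + 11*12) + (-158 - 1*(-129)) = -79*(-3 + 132) + (-158 + 129) = -79*129 - 29 = -10191 - 29 = -10220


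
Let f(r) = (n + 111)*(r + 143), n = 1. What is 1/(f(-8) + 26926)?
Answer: 1/42046 ≈ 2.3783e-5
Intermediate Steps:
f(r) = 16016 + 112*r (f(r) = (1 + 111)*(r + 143) = 112*(143 + r) = 16016 + 112*r)
1/(f(-8) + 26926) = 1/((16016 + 112*(-8)) + 26926) = 1/((16016 - 896) + 26926) = 1/(15120 + 26926) = 1/42046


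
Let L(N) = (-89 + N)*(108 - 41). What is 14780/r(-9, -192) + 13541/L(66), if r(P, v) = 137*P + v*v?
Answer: -459703391/54907371 ≈ -8.3723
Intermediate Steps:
r(P, v) = v² + 137*P (r(P, v) = 137*P + v² = v² + 137*P)
L(N) = -5963 + 67*N (L(N) = (-89 + N)*67 = -5963 + 67*N)
14780/r(-9, -192) + 13541/L(66) = 14780/((-192)² + 137*(-9)) + 13541/(-5963 + 67*66) = 14780/(36864 - 1233) + 13541/(-5963 + 4422) = 14780/35631 + 13541/(-1541) = 14780*(1/35631) + 13541*(-1/1541) = 14780/35631 - 13541/1541 = -459703391/54907371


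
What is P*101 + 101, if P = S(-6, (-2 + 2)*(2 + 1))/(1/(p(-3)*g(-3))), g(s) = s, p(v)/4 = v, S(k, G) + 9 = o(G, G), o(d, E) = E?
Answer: -32623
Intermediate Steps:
S(k, G) = -9 + G
p(v) = 4*v
P = -324 (P = (-9 + (-2 + 2)*(2 + 1))/(1/((4*(-3))*(-3))) = (-9 + 0*3)/(1/(-12*(-3))) = (-9 + 0)/(1/36) = -9/1/36 = -9*36 = -324)
P*101 + 101 = -324*101 + 101 = -32724 + 101 = -32623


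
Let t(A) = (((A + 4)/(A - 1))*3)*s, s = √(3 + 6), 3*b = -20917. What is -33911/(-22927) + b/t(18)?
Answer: -8132445869/13618638 ≈ -597.16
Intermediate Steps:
b = -20917/3 (b = (⅓)*(-20917) = -20917/3 ≈ -6972.3)
s = 3 (s = √9 = 3)
t(A) = 9*(4 + A)/(-1 + A) (t(A) = (((A + 4)/(A - 1))*3)*3 = (((4 + A)/(-1 + A))*3)*3 = (3*(4 + A)/(-1 + A))*3 = 9*(4 + A)/(-1 + A))
-33911/(-22927) + b/t(18) = -33911/(-22927) - 20917*(-1 + 18)/(9*(4 + 18))/3 = -33911*(-1/22927) - 20917/(3*(9*22/17)) = 33911/22927 - 20917/(3*(9*(1/17)*22)) = 33911/22927 - 20917/(3*198/17) = 33911/22927 - 20917/3*17/198 = 33911/22927 - 355589/594 = -8132445869/13618638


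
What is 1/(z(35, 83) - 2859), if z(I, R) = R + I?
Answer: -1/2741 ≈ -0.00036483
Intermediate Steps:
z(I, R) = I + R
1/(z(35, 83) - 2859) = 1/((35 + 83) - 2859) = 1/(118 - 2859) = 1/(-2741) = -1/2741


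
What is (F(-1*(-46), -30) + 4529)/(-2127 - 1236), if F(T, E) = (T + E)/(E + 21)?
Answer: -40745/30267 ≈ -1.3462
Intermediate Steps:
F(T, E) = (E + T)/(21 + E)
(F(-1*(-46), -30) + 4529)/(-2127 - 1236) = ((-30 - 1*(-46))/(21 - 30) + 4529)/(-2127 - 1236) = ((-30 + 46)/(-9) + 4529)/(-3363) = (-⅑*16 + 4529)*(-1/3363) = (-16/9 + 4529)*(-1/3363) = (40745/9)*(-1/3363) = -40745/30267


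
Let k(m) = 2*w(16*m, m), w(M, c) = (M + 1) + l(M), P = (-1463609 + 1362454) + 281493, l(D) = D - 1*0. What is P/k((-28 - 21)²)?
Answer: 90169/76833 ≈ 1.1736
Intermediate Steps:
l(D) = D (l(D) = D + 0 = D)
P = 180338 (P = -101155 + 281493 = 180338)
w(M, c) = 1 + 2*M (w(M, c) = (M + 1) + M = (1 + M) + M = 1 + 2*M)
k(m) = 2 + 64*m (k(m) = 2*(1 + 2*(16*m)) = 2*(1 + 32*m) = 2 + 64*m)
P/k((-28 - 21)²) = 180338/(2 + 64*(-28 - 21)²) = 180338/(2 + 64*(-49)²) = 180338/(2 + 64*2401) = 180338/(2 + 153664) = 180338/153666 = 180338*(1/153666) = 90169/76833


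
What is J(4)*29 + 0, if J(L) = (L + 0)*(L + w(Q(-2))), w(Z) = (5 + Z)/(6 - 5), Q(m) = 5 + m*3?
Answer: 928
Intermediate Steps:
Q(m) = 5 + 3*m
w(Z) = 5 + Z (w(Z) = (5 + Z)/1 = (5 + Z)*1 = 5 + Z)
J(L) = L*(4 + L) (J(L) = (L + 0)*(L + (5 + (5 + 3*(-2)))) = L*(L + (5 + (5 - 6))) = L*(L + (5 - 1)) = L*(L + 4) = L*(4 + L))
J(4)*29 + 0 = (4*(4 + 4))*29 + 0 = (4*8)*29 + 0 = 32*29 + 0 = 928 + 0 = 928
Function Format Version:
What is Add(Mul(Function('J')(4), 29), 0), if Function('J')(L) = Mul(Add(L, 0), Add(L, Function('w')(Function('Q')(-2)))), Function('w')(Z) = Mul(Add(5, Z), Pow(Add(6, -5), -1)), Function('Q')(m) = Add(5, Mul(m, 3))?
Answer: 928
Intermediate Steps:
Function('Q')(m) = Add(5, Mul(3, m))
Function('w')(Z) = Add(5, Z) (Function('w')(Z) = Mul(Add(5, Z), Pow(1, -1)) = Mul(Add(5, Z), 1) = Add(5, Z))
Function('J')(L) = Mul(L, Add(4, L)) (Function('J')(L) = Mul(Add(L, 0), Add(L, Add(5, Add(5, Mul(3, -2))))) = Mul(L, Add(L, Add(5, Add(5, -6)))) = Mul(L, Add(L, Add(5, -1))) = Mul(L, Add(L, 4)) = Mul(L, Add(4, L)))
Add(Mul(Function('J')(4), 29), 0) = Add(Mul(Mul(4, Add(4, 4)), 29), 0) = Add(Mul(Mul(4, 8), 29), 0) = Add(Mul(32, 29), 0) = Add(928, 0) = 928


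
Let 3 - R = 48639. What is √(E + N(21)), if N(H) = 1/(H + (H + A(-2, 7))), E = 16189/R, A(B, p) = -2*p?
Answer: I*√4881163/4053 ≈ 0.54511*I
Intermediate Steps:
R = -48636 (R = 3 - 1*48639 = 3 - 48639 = -48636)
E = -16189/48636 (E = 16189/(-48636) = 16189*(-1/48636) = -16189/48636 ≈ -0.33286)
N(H) = 1/(-14 + 2*H) (N(H) = 1/(H + (H - 2*7)) = 1/(H + (H - 14)) = 1/(H + (-14 + H)) = 1/(-14 + 2*H))
√(E + N(21)) = √(-16189/48636 + 1/(2*(-7 + 21))) = √(-16189/48636 + (½)/14) = √(-16189/48636 + (½)*(1/14)) = √(-16189/48636 + 1/28) = √(-3613/12159) = I*√4881163/4053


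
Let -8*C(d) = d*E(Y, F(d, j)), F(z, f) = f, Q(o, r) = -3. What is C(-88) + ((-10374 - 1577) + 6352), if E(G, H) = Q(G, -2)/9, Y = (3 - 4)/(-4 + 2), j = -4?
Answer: -16808/3 ≈ -5602.7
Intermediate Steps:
Y = 1/2 (Y = -1/(-2) = -1*(-1/2) = 1/2 ≈ 0.50000)
E(G, H) = -1/3 (E(G, H) = -3/9 = -3*1/9 = -1/3)
C(d) = d/24 (C(d) = -d*(-1)/(8*3) = -(-1)*d/24 = d/24)
C(-88) + ((-10374 - 1577) + 6352) = (1/24)*(-88) + ((-10374 - 1577) + 6352) = -11/3 + (-11951 + 6352) = -11/3 - 5599 = -16808/3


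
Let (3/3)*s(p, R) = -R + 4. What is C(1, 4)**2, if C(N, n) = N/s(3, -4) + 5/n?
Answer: 121/64 ≈ 1.8906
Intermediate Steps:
s(p, R) = 4 - R (s(p, R) = -R + 4 = 4 - R)
C(N, n) = 5/n + N/8 (C(N, n) = N/(4 - 1*(-4)) + 5/n = N/(4 + 4) + 5/n = N/8 + 5/n = 5/n + N/8)
C(1, 4)**2 = (5/4 + (1/8)*1)**2 = (5*(1/4) + 1/8)**2 = (5/4 + 1/8)**2 = (11/8)**2 = 121/64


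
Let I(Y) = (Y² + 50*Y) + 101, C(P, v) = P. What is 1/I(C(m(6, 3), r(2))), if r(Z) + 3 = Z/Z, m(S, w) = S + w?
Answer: 1/632 ≈ 0.0015823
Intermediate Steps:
r(Z) = -2 (r(Z) = -3 + Z/Z = -3 + 1 = -2)
I(Y) = 101 + Y² + 50*Y
1/I(C(m(6, 3), r(2))) = 1/(101 + (6 + 3)² + 50*(6 + 3)) = 1/(101 + 9² + 50*9) = 1/(101 + 81 + 450) = 1/632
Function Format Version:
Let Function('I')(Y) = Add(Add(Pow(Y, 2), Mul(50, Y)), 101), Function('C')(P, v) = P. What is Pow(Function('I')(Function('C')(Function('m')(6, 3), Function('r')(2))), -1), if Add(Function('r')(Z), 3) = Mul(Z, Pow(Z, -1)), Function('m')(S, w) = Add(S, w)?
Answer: Rational(1, 632) ≈ 0.0015823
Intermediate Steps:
Function('r')(Z) = -2 (Function('r')(Z) = Add(-3, Mul(Z, Pow(Z, -1))) = Add(-3, 1) = -2)
Function('I')(Y) = Add(101, Pow(Y, 2), Mul(50, Y))
Pow(Function('I')(Function('C')(Function('m')(6, 3), Function('r')(2))), -1) = Pow(Add(101, Pow(Add(6, 3), 2), Mul(50, Add(6, 3))), -1) = Pow(Add(101, Pow(9, 2), Mul(50, 9)), -1) = Pow(Add(101, 81, 450), -1) = Pow(632, -1) = Rational(1, 632)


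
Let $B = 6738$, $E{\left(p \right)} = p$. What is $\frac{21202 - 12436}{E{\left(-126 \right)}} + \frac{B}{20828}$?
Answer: $- \frac{5048035}{72898} \approx -69.248$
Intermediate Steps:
$\frac{21202 - 12436}{E{\left(-126 \right)}} + \frac{B}{20828} = \frac{21202 - 12436}{-126} + \frac{6738}{20828} = 8766 \left(- \frac{1}{126}\right) + 6738 \cdot \frac{1}{20828} = - \frac{487}{7} + \frac{3369}{10414} = - \frac{5048035}{72898}$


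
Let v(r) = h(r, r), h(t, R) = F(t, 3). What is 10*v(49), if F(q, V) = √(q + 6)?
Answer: 10*√55 ≈ 74.162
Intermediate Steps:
F(q, V) = √(6 + q)
h(t, R) = √(6 + t)
v(r) = √(6 + r)
10*v(49) = 10*√(6 + 49) = 10*√55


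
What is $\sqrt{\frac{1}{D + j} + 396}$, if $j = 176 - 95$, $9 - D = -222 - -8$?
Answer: $\frac{\sqrt{2287315}}{76} \approx 19.9$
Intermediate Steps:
$D = 223$ ($D = 9 - \left(-222 - -8\right) = 9 - \left(-222 + 8\right) = 9 - -214 = 9 + 214 = 223$)
$j = 81$ ($j = 176 - 95 = 81$)
$\sqrt{\frac{1}{D + j} + 396} = \sqrt{\frac{1}{223 + 81} + 396} = \sqrt{\frac{1}{304} + 396} = \sqrt{\frac{120385}{304}} = \frac{\sqrt{2287315}}{76}$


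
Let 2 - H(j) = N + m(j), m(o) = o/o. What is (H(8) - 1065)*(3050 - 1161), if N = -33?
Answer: -1947559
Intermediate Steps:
m(o) = 1
H(j) = 34 (H(j) = 2 - (-33 + 1) = 2 - 1*(-32) = 2 + 32 = 34)
(H(8) - 1065)*(3050 - 1161) = (34 - 1065)*(3050 - 1161) = -1031*1889 = -1947559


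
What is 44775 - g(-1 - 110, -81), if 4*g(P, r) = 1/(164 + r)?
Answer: 14865299/332 ≈ 44775.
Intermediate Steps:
g(P, r) = 1/(4*(164 + r))
44775 - g(-1 - 110, -81) = 44775 - 1/(4*(164 - 81)) = 44775 - 1/(4*83) = 44775 - 1*1/332 = 44775 - 1/332 = 14865299/332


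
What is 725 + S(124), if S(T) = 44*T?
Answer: 6181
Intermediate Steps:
725 + S(124) = 725 + 44*124 = 725 + 5456 = 6181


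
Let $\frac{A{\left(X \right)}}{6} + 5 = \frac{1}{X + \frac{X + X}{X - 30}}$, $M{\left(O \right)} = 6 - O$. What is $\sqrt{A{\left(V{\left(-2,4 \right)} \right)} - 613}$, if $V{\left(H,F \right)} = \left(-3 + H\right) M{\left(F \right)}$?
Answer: $\frac{i \sqrt{232351}}{19} \approx 25.37 i$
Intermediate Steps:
$V{\left(H,F \right)} = \left(-3 + H\right) \left(6 - F\right)$
$A{\left(X \right)} = -30 + \frac{6}{X + \frac{2 X}{-30 + X}}$ ($A{\left(X \right)} = -30 + \frac{6}{X + \frac{X + X}{X - 30}} = -30 + \frac{6}{X + \frac{2 X}{-30 + X}}$)
$\sqrt{A{\left(V{\left(-2,4 \right)} \right)} - 613} = \sqrt{\frac{6 \left(-30 - 5 \left(- \left(-6 + 4\right) \left(-3 - 2\right)\right)^{2} + 141 \left(- \left(-6 + 4\right) \left(-3 - 2\right)\right)\right)}{- \left(-6 + 4\right) \left(-3 - 2\right) \left(-28 - \left(-6 + 4\right) \left(-3 - 2\right)\right)} - 613} = \sqrt{\frac{6 \left(-30 - 5 \left(\left(-1\right) \left(-2\right) \left(-5\right)\right)^{2} + 141 \left(\left(-1\right) \left(-2\right) \left(-5\right)\right)\right)}{\left(-1\right) \left(-2\right) \left(-5\right) \left(-28 - \left(-2\right) \left(-5\right)\right)} - 613} = \sqrt{\frac{6 \left(-30 - 5 \left(-10\right)^{2} + 141 \left(-10\right)\right)}{\left(-10\right) \left(-28 - 10\right)} - 613} = \sqrt{6 \left(- \frac{1}{10}\right) \frac{1}{-38} \left(-30 - 500 - 1410\right) - 613} = \sqrt{6 \left(- \frac{1}{10}\right) \left(- \frac{1}{38}\right) \left(-30 - 500 - 1410\right) - 613} = \sqrt{6 \left(- \frac{1}{10}\right) \left(- \frac{1}{38}\right) \left(-1940\right) - 613} = \sqrt{- \frac{582}{19} - 613} = \sqrt{- \frac{12229}{19}} = \frac{i \sqrt{232351}}{19}$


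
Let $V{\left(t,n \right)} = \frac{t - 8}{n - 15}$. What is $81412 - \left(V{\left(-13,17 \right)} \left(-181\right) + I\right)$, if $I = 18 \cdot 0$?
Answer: $\frac{159023}{2} \approx 79512.0$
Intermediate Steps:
$V{\left(t,n \right)} = \frac{-8 + t}{-15 + n}$
$I = 0$
$81412 - \left(V{\left(-13,17 \right)} \left(-181\right) + I\right) = 81412 - \left(\frac{-8 - 13}{-15 + 17} \left(-181\right) + 0\right) = 81412 - \left(\frac{1}{2} \left(-21\right) \left(-181\right) + 0\right) = 81412 - \left(\left(- \frac{21}{2}\right) \left(-181\right) + 0\right) = 81412 - \left(\frac{3801}{2} + 0\right) = 81412 - \frac{3801}{2} = \frac{159023}{2}$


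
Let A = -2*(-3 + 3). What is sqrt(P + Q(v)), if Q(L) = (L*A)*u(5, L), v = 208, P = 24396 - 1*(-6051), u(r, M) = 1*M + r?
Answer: 3*sqrt(3383) ≈ 174.49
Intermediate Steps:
u(r, M) = M + r
A = 0 (A = -2*0 = 0)
P = 30447 (P = 24396 + 6051 = 30447)
Q(L) = 0 (Q(L) = (L*0)*(L + 5) = 0*(5 + L) = 0)
sqrt(P + Q(v)) = sqrt(30447 + 0) = sqrt(30447) = 3*sqrt(3383)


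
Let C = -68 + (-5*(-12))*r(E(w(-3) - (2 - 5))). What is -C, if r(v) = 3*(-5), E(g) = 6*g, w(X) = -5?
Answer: 968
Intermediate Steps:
r(v) = -15
C = -968 (C = -68 - 5*(-12)*(-15) = -68 + 60*(-15) = -68 - 900 = -968)
-C = -1*(-968) = 968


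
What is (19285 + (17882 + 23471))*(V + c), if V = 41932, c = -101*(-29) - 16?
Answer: 2719311110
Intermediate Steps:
c = 2913 (c = 2929 - 16 = 2913)
(19285 + (17882 + 23471))*(V + c) = (19285 + (17882 + 23471))*(41932 + 2913) = (19285 + 41353)*44845 = 60638*44845 = 2719311110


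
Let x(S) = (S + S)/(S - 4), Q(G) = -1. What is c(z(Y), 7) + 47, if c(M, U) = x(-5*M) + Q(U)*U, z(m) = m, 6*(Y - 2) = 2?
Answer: 1950/47 ≈ 41.489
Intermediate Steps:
Y = 7/3 (Y = 2 + (⅙)*2 = 2 + ⅓ = 7/3 ≈ 2.3333)
x(S) = 2*S/(-4 + S) (x(S) = (2*S)/(-4 + S) = 2*S/(-4 + S))
c(M, U) = -U - 10*M/(-4 - 5*M) (c(M, U) = 2*(-5*M)/(-4 - 5*M) - U = -10*M/(-4 - 5*M) - U = -U - 10*M/(-4 - 5*M))
c(z(Y), 7) + 47 = (10*(7/3) - 1*7*(4 + 5*(7/3)))/(4 + 5*(7/3)) + 47 = (70/3 - 1*7*(4 + 35/3))/(4 + 35/3) + 47 = (70/3 - 1*7*47/3)/(47/3) + 47 = 3*(70/3 - 329/3)/47 + 47 = (3/47)*(-259/3) + 47 = -259/47 + 47 = 1950/47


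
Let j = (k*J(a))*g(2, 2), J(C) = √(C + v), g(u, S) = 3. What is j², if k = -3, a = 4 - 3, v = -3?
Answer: -162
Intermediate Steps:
a = 1
J(C) = √(-3 + C) (J(C) = √(C - 3) = √(-3 + C))
j = -9*I*√2 (j = -3*√(-3 + 1)*3 = -3*I*√2*3 = -9*I*√2 ≈ -12.728*I)
j² = (-9*I*√2)² = -162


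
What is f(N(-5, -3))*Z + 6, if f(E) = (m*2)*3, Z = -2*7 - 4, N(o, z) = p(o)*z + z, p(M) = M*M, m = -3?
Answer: 330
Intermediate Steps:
p(M) = M²
N(o, z) = z + z*o² (N(o, z) = o²*z + z = z*o² + z = z + z*o²)
Z = -18 (Z = -14 - 4 = -18)
f(E) = -18 (f(E) = -3*2*3 = -6*3 = -18)
f(N(-5, -3))*Z + 6 = -18*(-18) + 6 = 324 + 6 = 330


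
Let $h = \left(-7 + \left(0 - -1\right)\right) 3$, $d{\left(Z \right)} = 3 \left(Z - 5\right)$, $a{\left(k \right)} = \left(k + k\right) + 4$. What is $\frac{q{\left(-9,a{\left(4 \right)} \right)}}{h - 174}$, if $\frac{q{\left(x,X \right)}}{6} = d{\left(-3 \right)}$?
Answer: $\frac{3}{4} \approx 0.75$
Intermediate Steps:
$a{\left(k \right)} = 4 + 2 k$ ($a{\left(k \right)} = 2 k + 4 = 4 + 2 k$)
$d{\left(Z \right)} = -15 + 3 Z$ ($d{\left(Z \right)} = 3 \left(-5 + Z\right) = -15 + 3 Z$)
$q{\left(x,X \right)} = -144$ ($q{\left(x,X \right)} = 6 \left(-15 + 3 \left(-3\right)\right) = 6 \left(-15 - 9\right) = 6 \left(-24\right) = -144$)
$h = -18$ ($h = \left(-7 + \left(0 + 1\right)\right) 3 = \left(-7 + 1\right) 3 = \left(-6\right) 3 = -18$)
$\frac{q{\left(-9,a{\left(4 \right)} \right)}}{h - 174} = - \frac{144}{-18 - 174} = - \frac{144}{-192} = \left(-144\right) \left(- \frac{1}{192}\right) = \frac{3}{4}$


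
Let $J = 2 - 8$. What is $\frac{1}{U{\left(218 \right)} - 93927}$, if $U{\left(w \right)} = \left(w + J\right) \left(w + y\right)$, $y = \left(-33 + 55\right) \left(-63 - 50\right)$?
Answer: $- \frac{1}{574743} \approx -1.7399 \cdot 10^{-6}$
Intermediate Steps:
$J = -6$ ($J = 2 - 8 = -6$)
$y = -2486$ ($y = 22 \left(-113\right) = -2486$)
$U{\left(w \right)} = \left(-2486 + w\right) \left(-6 + w\right)$ ($U{\left(w \right)} = \left(w - 6\right) \left(w - 2486\right) = \left(-6 + w\right) \left(-2486 + w\right) = \left(-2486 + w\right) \left(-6 + w\right)$)
$\frac{1}{U{\left(218 \right)} - 93927} = \frac{1}{\left(14916 + 218^{2} - 543256\right) - 93927} = \frac{1}{\left(14916 + 47524 - 543256\right) - 93927} = \frac{1}{-480816 - 93927} = \frac{1}{-574743} = - \frac{1}{574743}$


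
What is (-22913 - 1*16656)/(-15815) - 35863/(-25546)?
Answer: 1578003019/404009990 ≈ 3.9059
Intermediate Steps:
(-22913 - 1*16656)/(-15815) - 35863/(-25546) = (-22913 - 16656)*(-1/15815) - 35863*(-1/25546) = -39569*(-1/15815) + 35863/25546 = 39569/15815 + 35863/25546 = 1578003019/404009990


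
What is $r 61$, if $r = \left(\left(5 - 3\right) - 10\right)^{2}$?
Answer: $3904$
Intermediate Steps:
$r = 64$ ($r = \left(\left(5 - 3\right) - 10\right)^{2} = \left(2 - 10\right)^{2} = \left(-8\right)^{2} = 64$)
$r 61 = 64 \cdot 61 = 3904$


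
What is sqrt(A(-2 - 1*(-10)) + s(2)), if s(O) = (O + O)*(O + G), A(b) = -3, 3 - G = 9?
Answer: I*sqrt(19) ≈ 4.3589*I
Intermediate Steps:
G = -6 (G = 3 - 1*9 = 3 - 9 = -6)
s(O) = 2*O*(-6 + O) (s(O) = (O + O)*(O - 6) = (2*O)*(-6 + O) = 2*O*(-6 + O))
sqrt(A(-2 - 1*(-10)) + s(2)) = sqrt(-3 + 2*2*(-6 + 2)) = sqrt(-3 + 2*2*(-4)) = sqrt(-3 - 16) = sqrt(-19) = I*sqrt(19)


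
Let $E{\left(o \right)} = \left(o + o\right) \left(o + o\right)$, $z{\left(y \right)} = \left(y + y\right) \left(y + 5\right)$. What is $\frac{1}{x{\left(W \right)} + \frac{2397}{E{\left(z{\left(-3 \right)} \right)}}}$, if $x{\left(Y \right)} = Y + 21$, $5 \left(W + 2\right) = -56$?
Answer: $\frac{960}{11483} \approx 0.083602$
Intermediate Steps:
$W = - \frac{66}{5}$ ($W = -2 + \frac{1}{5} \left(-56\right) = -2 - \frac{56}{5} = - \frac{66}{5} \approx -13.2$)
$x{\left(Y \right)} = 21 + Y$
$z{\left(y \right)} = 2 y \left(5 + y\right)$
$E{\left(o \right)} = 4 o^{2}$ ($E{\left(o \right)} = 2 o 2 o = 4 o^{2}$)
$\frac{1}{x{\left(W \right)} + \frac{2397}{E{\left(z{\left(-3 \right)} \right)}}} = \frac{1}{\left(21 - \frac{66}{5}\right) + \frac{2397}{4 \left(2 \left(-3\right) \left(5 - 3\right)\right)^{2}}} = \frac{1}{\frac{39}{5} + \frac{2397}{4 \left(2 \left(-3\right) 2\right)^{2}}} = \frac{1}{\frac{39}{5} + \frac{2397}{4 \left(-12\right)^{2}}} = \frac{1}{\frac{39}{5} + \frac{2397}{4 \cdot 144}} = \frac{1}{\frac{39}{5} + \frac{2397}{576}} = \frac{1}{\frac{39}{5} + 2397 \cdot \frac{1}{576}} = \frac{1}{\frac{39}{5} + \frac{799}{192}} = \frac{1}{\frac{11483}{960}} = \frac{960}{11483}$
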